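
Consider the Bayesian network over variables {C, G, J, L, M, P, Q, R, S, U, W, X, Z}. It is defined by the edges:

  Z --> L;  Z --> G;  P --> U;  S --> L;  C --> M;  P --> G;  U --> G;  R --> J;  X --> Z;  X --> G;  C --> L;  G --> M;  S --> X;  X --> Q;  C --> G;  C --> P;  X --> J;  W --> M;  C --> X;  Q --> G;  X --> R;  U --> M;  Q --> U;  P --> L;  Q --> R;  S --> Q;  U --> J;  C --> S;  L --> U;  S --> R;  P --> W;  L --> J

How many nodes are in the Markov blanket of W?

A node's Markov blanket = Pa ∪ Ch ∪ (parents of Ch other than the node itself).
Pa(W) = {P}.
W's children: M.
Parents of each child, excluding W:
  M also has parents C, G, U.
MB(W) = {C, G, M, P, U}, which has 5 nodes.

5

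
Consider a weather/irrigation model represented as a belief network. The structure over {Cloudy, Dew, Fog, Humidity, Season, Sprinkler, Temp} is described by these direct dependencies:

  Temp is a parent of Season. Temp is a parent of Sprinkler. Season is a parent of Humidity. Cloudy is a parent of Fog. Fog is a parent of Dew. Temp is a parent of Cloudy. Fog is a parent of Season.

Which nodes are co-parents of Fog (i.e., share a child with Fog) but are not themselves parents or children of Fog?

{Temp}

Children of Fog: Dew, Season.
  Dew: no additional parents.
  Season's other parent is Temp.
Excluding nodes already adjacent to Fog (Cloudy, Dew, Season), the co-parent-only contribution is {Temp}.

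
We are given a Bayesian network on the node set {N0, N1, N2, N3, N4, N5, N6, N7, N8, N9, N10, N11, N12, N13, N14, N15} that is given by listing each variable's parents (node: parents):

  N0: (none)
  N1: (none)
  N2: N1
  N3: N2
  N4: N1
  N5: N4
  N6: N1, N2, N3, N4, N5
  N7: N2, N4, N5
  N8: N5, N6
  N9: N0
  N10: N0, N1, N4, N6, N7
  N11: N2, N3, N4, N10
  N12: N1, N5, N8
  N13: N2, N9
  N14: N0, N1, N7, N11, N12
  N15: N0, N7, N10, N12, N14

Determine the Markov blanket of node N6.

{N0, N1, N2, N3, N4, N5, N7, N8, N10}

By definition, MB(N6) is built from N6's parents, N6's children, and the co-parents of N6.
N6 has parents N1, N2, N3, N4, N5.
Ch(N6) = {N8, N10}.
Other parents of N6's children:
  N8: N5
  N10: N0, N1, N4, N7
MB(N6) = {N0, N1, N2, N3, N4, N5, N7, N8, N10}.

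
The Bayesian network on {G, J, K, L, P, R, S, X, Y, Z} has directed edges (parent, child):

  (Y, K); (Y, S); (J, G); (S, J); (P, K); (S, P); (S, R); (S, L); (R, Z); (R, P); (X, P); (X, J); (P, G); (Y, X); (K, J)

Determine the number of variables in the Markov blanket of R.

4

R's parents: S.
Ch(R) = {P, Z}.
For each child, the remaining parents (spouses of R):
  P's other parents are S, X.
  Z has no other parent.
MB(R) = {P, S, X, Z}, which has 4 nodes.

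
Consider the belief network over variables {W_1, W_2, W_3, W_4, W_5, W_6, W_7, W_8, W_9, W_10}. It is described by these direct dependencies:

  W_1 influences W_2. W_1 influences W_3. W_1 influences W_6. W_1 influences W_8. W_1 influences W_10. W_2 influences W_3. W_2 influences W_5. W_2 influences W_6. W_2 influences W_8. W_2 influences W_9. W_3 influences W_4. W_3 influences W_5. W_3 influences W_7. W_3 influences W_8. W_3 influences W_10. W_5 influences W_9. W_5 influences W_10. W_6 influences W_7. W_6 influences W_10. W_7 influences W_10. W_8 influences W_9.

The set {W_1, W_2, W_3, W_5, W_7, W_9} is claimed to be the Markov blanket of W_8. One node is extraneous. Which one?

W_7

Ch(W_8) = {W_9}.
W_8's parents: W_1, W_2, W_3.
Parents of each child, excluding W_8:
  W_9's other parents are W_2, W_5.
MB(W_8) = {W_1, W_2, W_3, W_5, W_9}.
W_7 is neither a parent, child, nor co-parent of W_8, so it does not belong.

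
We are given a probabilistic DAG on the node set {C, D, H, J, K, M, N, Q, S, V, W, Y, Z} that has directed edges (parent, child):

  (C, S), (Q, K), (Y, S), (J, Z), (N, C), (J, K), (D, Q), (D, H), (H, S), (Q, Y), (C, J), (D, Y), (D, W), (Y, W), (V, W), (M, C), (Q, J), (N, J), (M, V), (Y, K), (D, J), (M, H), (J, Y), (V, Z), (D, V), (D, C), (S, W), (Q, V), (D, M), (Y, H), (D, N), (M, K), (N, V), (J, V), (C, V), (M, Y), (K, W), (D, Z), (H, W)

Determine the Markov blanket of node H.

By definition, MB(H) is built from H's parents, H's children, and the co-parents of H.
H has parents D, M, Y.
H's children: S, W.
Co-parents of H (other parents of its children):
  S: C, Y
  W: D, K, S, V, Y
Union: {D, M, Y} ∪ {S, W} ∪ {C, D, K, S, V, Y} = {C, D, K, M, S, V, W, Y}.

{C, D, K, M, S, V, W, Y}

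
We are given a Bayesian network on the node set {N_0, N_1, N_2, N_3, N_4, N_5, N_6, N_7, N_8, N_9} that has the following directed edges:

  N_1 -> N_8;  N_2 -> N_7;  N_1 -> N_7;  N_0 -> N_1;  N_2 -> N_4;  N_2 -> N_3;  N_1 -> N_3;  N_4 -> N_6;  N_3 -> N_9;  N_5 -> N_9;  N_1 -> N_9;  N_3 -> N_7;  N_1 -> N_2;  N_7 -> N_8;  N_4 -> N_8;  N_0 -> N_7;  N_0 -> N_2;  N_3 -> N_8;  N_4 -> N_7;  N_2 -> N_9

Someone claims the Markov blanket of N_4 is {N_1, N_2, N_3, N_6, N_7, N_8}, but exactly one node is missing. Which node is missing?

N_0

By definition, MB(N_4) is built from N_4's parents, N_4's children, and the co-parents of N_4.
Children of N_4: N_6, N_7, N_8.
N_4 has parent N_2.
Other parents of N_4's children:
  N_6: —
  N_7: N_0, N_1, N_2, N_3
  N_8: N_1, N_3, N_7
MB(N_4) = {N_0, N_1, N_2, N_3, N_6, N_7, N_8}.
Comparing with the claimed set, N_0 is missing.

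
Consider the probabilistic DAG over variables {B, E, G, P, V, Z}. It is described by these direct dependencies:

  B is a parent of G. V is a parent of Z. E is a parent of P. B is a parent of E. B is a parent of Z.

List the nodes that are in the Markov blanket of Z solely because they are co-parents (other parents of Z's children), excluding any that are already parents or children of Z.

Z has no children, so it has no co-parents. The set is empty.

{}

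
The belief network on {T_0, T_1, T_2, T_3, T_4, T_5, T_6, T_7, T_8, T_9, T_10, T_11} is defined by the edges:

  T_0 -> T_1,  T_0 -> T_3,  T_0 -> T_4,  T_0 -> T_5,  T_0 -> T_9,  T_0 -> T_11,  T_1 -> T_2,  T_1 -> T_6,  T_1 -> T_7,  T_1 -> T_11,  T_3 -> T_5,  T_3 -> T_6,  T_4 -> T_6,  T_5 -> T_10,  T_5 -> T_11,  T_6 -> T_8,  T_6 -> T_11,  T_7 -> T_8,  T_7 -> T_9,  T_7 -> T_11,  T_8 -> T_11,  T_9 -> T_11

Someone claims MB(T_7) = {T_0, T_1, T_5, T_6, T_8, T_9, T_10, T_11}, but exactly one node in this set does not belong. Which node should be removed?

T_7 has children T_8, T_9, T_11.
T_7's parents: T_1.
Other parents of T_7's children:
  parents(T_8) \ {T_7} = {T_6}.
  T_9 also has parent T_0.
  T_11 also has parents T_0, T_1, T_5, T_6, T_8, T_9.
MB(T_7) = {T_0, T_1, T_5, T_6, T_8, T_9, T_11}.
T_10 is neither a parent, child, nor co-parent of T_7, so it does not belong.

T_10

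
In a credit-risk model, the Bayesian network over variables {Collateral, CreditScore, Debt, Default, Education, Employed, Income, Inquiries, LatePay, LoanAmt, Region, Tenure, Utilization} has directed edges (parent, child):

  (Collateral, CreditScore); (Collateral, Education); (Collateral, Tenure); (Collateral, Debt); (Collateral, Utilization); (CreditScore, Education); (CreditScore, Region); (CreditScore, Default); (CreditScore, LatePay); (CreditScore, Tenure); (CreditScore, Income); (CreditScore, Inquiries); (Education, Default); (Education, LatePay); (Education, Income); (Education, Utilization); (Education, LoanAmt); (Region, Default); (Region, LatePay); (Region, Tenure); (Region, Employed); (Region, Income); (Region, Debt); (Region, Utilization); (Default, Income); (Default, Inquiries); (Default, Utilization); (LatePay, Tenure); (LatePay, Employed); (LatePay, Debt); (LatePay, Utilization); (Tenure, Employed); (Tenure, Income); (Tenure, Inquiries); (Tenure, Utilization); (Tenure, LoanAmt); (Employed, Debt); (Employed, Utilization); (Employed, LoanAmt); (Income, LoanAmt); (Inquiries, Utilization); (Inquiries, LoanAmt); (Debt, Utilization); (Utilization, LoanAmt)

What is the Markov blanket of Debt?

By definition, MB(Debt) is built from Debt's parents, Debt's children, and the co-parents of Debt.
Debt has child Utilization.
Debt's parents: Collateral, Employed, LatePay, Region.
For each child, the remaining parents (spouses of Debt):
  Utilization's other parents are Collateral, Default, Education, Employed, Inquiries, LatePay, Region, Tenure.
So the Markov blanket of Debt is {Collateral, Default, Education, Employed, Inquiries, LatePay, Region, Tenure, Utilization}.

{Collateral, Default, Education, Employed, Inquiries, LatePay, Region, Tenure, Utilization}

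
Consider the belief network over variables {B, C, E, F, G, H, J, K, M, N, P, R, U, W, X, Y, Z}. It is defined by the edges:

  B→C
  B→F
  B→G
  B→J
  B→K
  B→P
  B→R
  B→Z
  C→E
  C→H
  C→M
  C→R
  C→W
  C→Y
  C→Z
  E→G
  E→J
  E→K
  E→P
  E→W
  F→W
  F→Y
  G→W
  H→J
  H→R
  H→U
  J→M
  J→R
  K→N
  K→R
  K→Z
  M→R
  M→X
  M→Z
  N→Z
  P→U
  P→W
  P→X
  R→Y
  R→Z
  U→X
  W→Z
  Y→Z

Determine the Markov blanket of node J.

{B, C, E, H, K, M, R}

J's children: M, R.
J's parents: B, E, H.
For each child, the remaining parents (spouses of J):
  M also has parent C.
  R's other parents are B, C, H, K, M.
Taking the union gives {B, C, E, H, K, M, R}.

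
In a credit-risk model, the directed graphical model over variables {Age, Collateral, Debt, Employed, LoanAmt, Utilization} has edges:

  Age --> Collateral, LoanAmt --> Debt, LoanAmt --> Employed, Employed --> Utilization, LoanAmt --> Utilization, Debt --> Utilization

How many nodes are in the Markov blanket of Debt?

Recall MB(v) = parents ∪ children ∪ spouses, where spouses are the other parents of v's children.
Debt's parents: LoanAmt.
Debt's children: Utilization.
For each child, the remaining parents (spouses of Debt):
  Utilization: Employed, LoanAmt
MB(Debt) = {Employed, LoanAmt, Utilization}, which has 3 nodes.

3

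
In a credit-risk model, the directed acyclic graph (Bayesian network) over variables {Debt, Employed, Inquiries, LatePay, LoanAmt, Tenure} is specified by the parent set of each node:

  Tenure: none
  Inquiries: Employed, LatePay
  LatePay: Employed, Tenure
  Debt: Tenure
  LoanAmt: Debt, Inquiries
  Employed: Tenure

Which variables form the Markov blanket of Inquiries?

{Debt, Employed, LatePay, LoanAmt}

Inquiries has child LoanAmt.
Inquiries has parents Employed, LatePay.
Co-parents of Inquiries (other parents of its children):
  parents(LoanAmt) \ {Inquiries} = {Debt}.
MB(Inquiries) = {Debt, Employed, LatePay, LoanAmt}.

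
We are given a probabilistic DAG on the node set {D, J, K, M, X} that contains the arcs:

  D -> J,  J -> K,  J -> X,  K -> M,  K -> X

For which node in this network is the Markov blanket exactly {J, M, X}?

The target node must have every member of {J, M, X} as a parent, child, or co-parent, and no others.
Parents of K: J; children: M, X; co-parents: J.
These exactly cover the given set, so the node is K.

K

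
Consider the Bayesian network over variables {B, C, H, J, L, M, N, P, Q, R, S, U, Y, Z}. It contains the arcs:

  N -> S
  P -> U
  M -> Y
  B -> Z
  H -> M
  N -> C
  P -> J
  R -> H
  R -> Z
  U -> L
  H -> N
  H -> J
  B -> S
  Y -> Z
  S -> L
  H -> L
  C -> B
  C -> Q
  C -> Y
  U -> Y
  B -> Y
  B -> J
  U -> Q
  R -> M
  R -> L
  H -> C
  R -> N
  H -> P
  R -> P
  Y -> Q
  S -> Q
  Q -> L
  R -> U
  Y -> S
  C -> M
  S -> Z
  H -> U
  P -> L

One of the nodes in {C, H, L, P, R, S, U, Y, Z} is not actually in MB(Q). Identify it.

Parents of Q: C, S, U, Y.
Q's children: L.
For each child, the remaining parents (spouses of Q):
  parents(L) \ {Q} = {H, P, R, S, U}.
MB(Q) = {C, H, L, P, R, S, U, Y}.
Z is neither a parent, child, nor co-parent of Q, so it does not belong.

Z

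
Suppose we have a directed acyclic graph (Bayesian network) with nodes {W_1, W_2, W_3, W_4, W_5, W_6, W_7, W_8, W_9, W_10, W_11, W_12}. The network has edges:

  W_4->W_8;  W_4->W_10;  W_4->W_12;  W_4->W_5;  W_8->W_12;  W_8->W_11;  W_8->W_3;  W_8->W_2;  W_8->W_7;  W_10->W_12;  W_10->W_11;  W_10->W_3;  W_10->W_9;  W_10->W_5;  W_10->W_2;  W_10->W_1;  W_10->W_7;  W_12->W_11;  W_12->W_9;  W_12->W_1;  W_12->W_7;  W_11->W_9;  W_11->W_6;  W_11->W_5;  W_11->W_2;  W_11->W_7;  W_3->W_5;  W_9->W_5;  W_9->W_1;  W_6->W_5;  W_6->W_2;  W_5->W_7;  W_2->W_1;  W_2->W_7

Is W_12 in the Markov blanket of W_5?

W_12 is a co-parent of W_5: both are parents of W_7.
So W_12 ∈ MB(W_5).

Yes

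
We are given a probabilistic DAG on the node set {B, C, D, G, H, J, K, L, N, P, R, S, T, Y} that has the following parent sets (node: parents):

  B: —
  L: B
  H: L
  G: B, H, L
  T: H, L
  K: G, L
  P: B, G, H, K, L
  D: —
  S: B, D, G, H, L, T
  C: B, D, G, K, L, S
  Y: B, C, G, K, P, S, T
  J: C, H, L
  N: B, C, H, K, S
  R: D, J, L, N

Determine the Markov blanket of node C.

A node's Markov blanket = Pa ∪ Ch ∪ (parents of Ch other than the node itself).
Ch(C) = {J, N, Y}.
C has parents B, D, G, K, L, S.
Parents of each child, excluding C:
  Y's other parents are B, G, K, P, S, T.
  J's other parents are H, L.
  parents(N) \ {C} = {B, H, K, S}.
Taking the union gives {B, D, G, H, J, K, L, N, P, S, T, Y}.

{B, D, G, H, J, K, L, N, P, S, T, Y}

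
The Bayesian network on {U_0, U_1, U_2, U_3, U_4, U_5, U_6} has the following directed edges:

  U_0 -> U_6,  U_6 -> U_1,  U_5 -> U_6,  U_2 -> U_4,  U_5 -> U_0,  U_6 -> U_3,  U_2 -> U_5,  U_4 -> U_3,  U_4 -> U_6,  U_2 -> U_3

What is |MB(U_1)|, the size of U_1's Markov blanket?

A node's Markov blanket = Pa ∪ Ch ∪ (parents of Ch other than the node itself).
Children of U_1: none.
U_1's parents: U_6.
U_1 has no children, so there are no co-parents.
MB(U_1) = {U_6}, which has 1 node.

1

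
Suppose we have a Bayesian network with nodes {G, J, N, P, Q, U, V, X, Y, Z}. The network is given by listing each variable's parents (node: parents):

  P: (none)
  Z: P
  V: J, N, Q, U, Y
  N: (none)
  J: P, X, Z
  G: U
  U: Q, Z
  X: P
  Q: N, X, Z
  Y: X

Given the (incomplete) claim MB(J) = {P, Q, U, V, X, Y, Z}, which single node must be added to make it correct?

The Markov blanket of a node is its parents, its children, and the other parents of its children.
J's parents: P, X, Z.
J's children: V.
Other parents of J's children:
  parents(V) \ {J} = {N, Q, U, Y}.
MB(J) = {N, P, Q, U, V, X, Y, Z}.
Comparing with the claimed set, N is missing.

N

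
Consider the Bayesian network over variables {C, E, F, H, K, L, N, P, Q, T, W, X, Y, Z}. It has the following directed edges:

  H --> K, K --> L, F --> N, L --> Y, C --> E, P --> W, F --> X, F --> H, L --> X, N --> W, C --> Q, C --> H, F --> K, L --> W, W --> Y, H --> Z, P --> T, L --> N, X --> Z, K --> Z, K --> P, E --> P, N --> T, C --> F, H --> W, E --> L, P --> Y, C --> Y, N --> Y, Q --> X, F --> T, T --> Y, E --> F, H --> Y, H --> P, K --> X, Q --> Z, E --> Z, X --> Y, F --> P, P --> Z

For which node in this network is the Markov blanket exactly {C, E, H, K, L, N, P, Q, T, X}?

The target node must have every member of {C, E, H, K, L, N, P, Q, T, X} as a parent, child, or co-parent, and no others.
Parents of F: C, E; children: H, K, N, P, T, X; co-parents: C, E, H, K, L, N, P, Q.
These exactly cover the given set, so the node is F.

F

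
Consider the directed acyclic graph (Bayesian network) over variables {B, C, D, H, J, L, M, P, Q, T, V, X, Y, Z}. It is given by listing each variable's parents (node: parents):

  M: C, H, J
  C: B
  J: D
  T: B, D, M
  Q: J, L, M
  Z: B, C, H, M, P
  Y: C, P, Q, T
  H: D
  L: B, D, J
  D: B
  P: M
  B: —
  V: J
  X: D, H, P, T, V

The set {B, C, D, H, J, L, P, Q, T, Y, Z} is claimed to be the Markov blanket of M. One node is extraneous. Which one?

Recall MB(v) = parents ∪ children ∪ spouses, where spouses are the other parents of v's children.
Children of M: P, Q, T, Z.
Parents of M: C, H, J.
Other parents of M's children:
  P has no other parent.
  Q's other parents are J, L.
  T's other parents are B, D.
  parents(Z) \ {M} = {B, C, H, P}.
MB(M) = {B, C, D, H, J, L, P, Q, T, Z}.
Y is neither a parent, child, nor co-parent of M, so it does not belong.

Y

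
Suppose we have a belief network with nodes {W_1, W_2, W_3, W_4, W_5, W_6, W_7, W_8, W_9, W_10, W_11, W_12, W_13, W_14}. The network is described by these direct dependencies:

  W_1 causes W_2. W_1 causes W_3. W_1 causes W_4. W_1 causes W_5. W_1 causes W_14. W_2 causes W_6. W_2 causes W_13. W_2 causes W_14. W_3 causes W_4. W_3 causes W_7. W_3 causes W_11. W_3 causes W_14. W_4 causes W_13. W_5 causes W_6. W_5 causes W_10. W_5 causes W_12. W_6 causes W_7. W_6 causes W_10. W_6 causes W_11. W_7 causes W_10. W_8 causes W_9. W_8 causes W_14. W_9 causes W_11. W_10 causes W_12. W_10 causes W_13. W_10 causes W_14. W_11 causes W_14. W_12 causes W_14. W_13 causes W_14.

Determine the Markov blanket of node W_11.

{W_1, W_2, W_3, W_6, W_8, W_9, W_10, W_12, W_13, W_14}

By definition, MB(W_11) is built from W_11's parents, W_11's children, and the co-parents of W_11.
W_11 has child W_14.
W_11's parents: W_3, W_6, W_9.
For each child, the remaining parents (spouses of W_11):
  W_14 also has parents W_1, W_2, W_3, W_8, W_10, W_12, W_13.
So the Markov blanket of W_11 is {W_1, W_2, W_3, W_6, W_8, W_9, W_10, W_12, W_13, W_14}.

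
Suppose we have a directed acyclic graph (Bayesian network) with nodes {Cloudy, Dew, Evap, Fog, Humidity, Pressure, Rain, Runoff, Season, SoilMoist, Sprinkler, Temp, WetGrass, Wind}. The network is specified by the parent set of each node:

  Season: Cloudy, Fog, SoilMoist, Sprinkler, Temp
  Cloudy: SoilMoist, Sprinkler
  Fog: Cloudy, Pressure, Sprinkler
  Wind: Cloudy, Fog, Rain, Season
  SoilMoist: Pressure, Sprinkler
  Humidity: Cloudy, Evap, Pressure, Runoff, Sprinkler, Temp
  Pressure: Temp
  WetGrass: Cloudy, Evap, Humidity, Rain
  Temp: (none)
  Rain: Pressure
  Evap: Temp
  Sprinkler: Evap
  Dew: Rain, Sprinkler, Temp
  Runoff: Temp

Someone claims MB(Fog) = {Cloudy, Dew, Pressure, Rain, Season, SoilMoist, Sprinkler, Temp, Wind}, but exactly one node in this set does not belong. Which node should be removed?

Dew

The Markov blanket of a node is its parents, its children, and the other parents of its children.
Fog has parents Cloudy, Pressure, Sprinkler.
Fog's children: Season, Wind.
Parents of each child, excluding Fog:
  Season's other parents are Cloudy, SoilMoist, Sprinkler, Temp.
  Wind's other parents are Cloudy, Rain, Season.
MB(Fog) = {Cloudy, Pressure, Rain, Season, SoilMoist, Sprinkler, Temp, Wind}.
Dew is neither a parent, child, nor co-parent of Fog, so it does not belong.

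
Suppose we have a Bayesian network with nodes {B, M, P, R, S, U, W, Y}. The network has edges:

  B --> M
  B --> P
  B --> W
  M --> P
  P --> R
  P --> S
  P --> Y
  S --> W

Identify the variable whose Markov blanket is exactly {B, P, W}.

S

The target node must have every member of {B, P, W} as a parent, child, or co-parent, and no others.
Parents of S: P; children: W; co-parents: B.
These exactly cover the given set, so the node is S.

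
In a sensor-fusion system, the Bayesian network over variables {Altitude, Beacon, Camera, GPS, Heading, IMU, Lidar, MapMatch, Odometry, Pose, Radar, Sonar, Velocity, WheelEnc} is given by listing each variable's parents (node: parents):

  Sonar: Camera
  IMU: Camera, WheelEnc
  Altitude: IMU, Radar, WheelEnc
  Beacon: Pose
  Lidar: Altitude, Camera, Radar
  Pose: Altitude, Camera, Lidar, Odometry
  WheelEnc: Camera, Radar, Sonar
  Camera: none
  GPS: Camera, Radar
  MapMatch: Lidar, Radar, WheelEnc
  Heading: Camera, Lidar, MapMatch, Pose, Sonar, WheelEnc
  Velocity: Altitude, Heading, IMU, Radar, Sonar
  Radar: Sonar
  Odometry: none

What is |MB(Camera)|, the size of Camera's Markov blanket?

11

Camera has children GPS, Heading, IMU, Lidar, Pose, Sonar, WheelEnc.
Camera has no parents.
Co-parents of Camera (other parents of its children):
  Sonar has no other parent.
  WheelEnc also has parents Radar, Sonar.
  parents(IMU) \ {Camera} = {WheelEnc}.
  Lidar also has parents Altitude, Radar.
  Pose also has parents Altitude, Lidar, Odometry.
  parents(GPS) \ {Camera} = {Radar}.
  Heading's other parents are Lidar, MapMatch, Pose, Sonar, WheelEnc.
MB(Camera) = {Altitude, GPS, Heading, IMU, Lidar, MapMatch, Odometry, Pose, Radar, Sonar, WheelEnc}, which has 11 nodes.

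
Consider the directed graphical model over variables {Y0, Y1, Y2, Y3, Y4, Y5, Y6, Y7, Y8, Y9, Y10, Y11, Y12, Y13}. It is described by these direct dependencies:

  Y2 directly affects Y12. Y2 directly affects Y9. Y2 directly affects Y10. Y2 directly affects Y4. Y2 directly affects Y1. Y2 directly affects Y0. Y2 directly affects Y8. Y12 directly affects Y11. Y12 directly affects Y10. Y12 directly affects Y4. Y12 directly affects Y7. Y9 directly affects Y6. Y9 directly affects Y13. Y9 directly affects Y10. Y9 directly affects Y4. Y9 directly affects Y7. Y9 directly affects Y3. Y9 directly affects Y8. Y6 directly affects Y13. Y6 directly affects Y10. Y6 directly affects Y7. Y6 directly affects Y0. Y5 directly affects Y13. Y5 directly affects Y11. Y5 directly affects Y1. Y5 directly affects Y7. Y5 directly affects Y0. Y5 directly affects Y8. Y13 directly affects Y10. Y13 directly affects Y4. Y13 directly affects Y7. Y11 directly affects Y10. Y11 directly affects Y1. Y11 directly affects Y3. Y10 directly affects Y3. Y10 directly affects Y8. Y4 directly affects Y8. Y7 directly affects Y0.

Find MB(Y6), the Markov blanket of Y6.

{Y0, Y2, Y5, Y7, Y9, Y10, Y11, Y12, Y13}

A node's Markov blanket = Pa ∪ Ch ∪ (parents of Ch other than the node itself).
Children of Y6: Y0, Y7, Y10, Y13.
Parents of Y6: Y9.
For each child, the remaining parents (spouses of Y6):
  Y13: Y5, Y9
  Y10: Y2, Y9, Y11, Y12, Y13
  Y7: Y5, Y9, Y12, Y13
  Y0: Y2, Y5, Y7
MB(Y6) = {Y0, Y2, Y5, Y7, Y9, Y10, Y11, Y12, Y13}.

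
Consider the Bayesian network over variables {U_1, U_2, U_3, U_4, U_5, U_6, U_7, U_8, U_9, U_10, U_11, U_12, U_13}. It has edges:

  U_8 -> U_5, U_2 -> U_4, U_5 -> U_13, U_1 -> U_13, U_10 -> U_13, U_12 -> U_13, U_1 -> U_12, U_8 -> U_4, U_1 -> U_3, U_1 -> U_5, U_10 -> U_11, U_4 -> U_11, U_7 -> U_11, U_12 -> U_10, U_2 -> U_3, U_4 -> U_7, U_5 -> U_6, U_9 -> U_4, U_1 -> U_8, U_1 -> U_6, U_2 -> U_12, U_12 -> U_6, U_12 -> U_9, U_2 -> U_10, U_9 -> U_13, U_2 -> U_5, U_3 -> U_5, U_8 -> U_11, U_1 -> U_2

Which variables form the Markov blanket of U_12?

U_12 has parents U_1, U_2.
U_12's children: U_6, U_9, U_10, U_13.
Other parents of U_12's children:
  U_9: no additional parents.
  U_10 also has parent U_2.
  parents(U_6) \ {U_12} = {U_1, U_5}.
  U_13's other parents are U_1, U_5, U_9, U_10.
Union: {U_1, U_2} ∪ {U_6, U_9, U_10, U_13} ∪ {U_1, U_2, U_5, U_9, U_10} = {U_1, U_2, U_5, U_6, U_9, U_10, U_13}.

{U_1, U_2, U_5, U_6, U_9, U_10, U_13}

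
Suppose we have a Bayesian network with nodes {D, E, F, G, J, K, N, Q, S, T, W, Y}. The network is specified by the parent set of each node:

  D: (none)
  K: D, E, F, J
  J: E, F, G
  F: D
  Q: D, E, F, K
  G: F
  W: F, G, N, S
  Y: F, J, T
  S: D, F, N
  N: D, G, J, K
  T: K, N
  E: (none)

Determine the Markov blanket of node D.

{E, F, G, J, K, N, Q, S}

Parents of D: none.
Ch(D) = {F, K, N, Q, S}.
Parents of each child, excluding D:
  F: no additional parents.
  K also has parents E, F, J.
  N also has parents G, J, K.
  Q's other parents are E, F, K.
  parents(S) \ {D} = {F, N}.
Taking the union gives {E, F, G, J, K, N, Q, S}.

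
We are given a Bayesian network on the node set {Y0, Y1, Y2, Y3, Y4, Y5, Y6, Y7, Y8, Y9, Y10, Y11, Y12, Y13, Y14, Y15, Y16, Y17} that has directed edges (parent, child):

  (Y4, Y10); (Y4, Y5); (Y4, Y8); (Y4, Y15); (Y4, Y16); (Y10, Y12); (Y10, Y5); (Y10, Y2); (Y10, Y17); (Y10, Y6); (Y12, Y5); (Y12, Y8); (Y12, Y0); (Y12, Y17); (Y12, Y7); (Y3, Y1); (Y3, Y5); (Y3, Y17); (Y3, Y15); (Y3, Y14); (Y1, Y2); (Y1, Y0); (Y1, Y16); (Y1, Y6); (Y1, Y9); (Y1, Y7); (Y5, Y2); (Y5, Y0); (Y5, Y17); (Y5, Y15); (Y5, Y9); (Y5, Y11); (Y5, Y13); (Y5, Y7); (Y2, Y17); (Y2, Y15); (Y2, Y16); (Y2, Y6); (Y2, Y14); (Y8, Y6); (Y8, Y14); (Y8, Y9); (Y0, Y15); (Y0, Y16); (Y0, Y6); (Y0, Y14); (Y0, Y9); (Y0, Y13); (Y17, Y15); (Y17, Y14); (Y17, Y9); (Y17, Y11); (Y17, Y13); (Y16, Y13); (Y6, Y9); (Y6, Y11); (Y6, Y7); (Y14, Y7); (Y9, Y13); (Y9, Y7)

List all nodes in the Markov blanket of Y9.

{Y0, Y1, Y5, Y6, Y7, Y8, Y12, Y13, Y14, Y16, Y17}

A node's Markov blanket = Pa ∪ Ch ∪ (parents of Ch other than the node itself).
Y9 has parents Y0, Y1, Y5, Y6, Y8, Y17.
Ch(Y9) = {Y7, Y13}.
Other parents of Y9's children:
  parents(Y13) \ {Y9} = {Y0, Y5, Y16, Y17}.
  Y7 also has parents Y1, Y5, Y6, Y12, Y14.
Taking the union gives {Y0, Y1, Y5, Y6, Y7, Y8, Y12, Y13, Y14, Y16, Y17}.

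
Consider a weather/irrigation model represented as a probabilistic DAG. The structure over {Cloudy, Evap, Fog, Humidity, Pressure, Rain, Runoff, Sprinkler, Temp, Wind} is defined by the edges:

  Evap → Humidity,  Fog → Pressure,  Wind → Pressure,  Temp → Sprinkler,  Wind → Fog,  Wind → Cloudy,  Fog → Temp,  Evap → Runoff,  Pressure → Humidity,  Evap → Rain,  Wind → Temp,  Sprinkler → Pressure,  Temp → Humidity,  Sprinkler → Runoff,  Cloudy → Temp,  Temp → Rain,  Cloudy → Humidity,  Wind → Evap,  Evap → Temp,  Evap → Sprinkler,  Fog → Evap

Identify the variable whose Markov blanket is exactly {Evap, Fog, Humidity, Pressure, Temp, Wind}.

The target node must have every member of {Evap, Fog, Humidity, Pressure, Temp, Wind} as a parent, child, or co-parent, and no others.
Parents of Cloudy: Wind; children: Humidity, Temp; co-parents: Evap, Fog, Pressure, Temp, Wind.
These exactly cover the given set, so the node is Cloudy.

Cloudy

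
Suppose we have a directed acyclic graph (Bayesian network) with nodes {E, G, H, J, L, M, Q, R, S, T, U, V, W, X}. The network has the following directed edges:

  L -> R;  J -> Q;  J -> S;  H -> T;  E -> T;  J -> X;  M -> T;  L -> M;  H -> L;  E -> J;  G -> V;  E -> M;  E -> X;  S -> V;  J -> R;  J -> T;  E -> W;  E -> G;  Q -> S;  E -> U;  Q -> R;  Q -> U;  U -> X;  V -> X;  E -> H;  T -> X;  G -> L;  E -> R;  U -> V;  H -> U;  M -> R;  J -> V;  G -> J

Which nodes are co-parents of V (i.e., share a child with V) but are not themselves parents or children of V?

{E, T}

Children of V: X.
  X's other parents are E, J, T, U.
Excluding nodes already adjacent to V (G, J, S, U, X), the co-parent-only contribution is {E, T}.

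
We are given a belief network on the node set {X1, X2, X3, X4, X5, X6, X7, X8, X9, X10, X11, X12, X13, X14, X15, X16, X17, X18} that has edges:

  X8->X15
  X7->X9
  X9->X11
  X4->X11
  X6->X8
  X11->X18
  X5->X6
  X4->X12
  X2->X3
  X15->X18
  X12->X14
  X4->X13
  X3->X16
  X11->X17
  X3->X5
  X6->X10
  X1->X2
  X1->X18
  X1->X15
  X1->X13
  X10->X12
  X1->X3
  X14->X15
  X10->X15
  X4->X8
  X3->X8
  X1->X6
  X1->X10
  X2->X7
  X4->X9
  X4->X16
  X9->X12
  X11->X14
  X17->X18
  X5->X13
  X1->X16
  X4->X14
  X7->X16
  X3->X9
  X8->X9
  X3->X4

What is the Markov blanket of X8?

By definition, MB(X8) is built from X8's parents, X8's children, and the co-parents of X8.
Children of X8: X9, X15.
X8's parents: X3, X4, X6.
Other parents of X8's children:
  X9: X3, X4, X7
  X15: X1, X10, X14
Taking the union gives {X1, X3, X4, X6, X7, X9, X10, X14, X15}.

{X1, X3, X4, X6, X7, X9, X10, X14, X15}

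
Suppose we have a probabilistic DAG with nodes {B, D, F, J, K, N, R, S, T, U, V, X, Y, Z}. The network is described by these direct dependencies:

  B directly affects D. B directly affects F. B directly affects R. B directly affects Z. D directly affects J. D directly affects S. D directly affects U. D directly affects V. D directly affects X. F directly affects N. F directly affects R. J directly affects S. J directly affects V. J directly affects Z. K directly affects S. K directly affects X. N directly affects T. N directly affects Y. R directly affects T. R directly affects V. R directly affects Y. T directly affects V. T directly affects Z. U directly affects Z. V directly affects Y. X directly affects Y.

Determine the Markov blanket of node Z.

{B, J, T, U}

Z has parents B, J, T, U.
Z has no children.
Z has no children, so there are no co-parents.
Union: {B, J, T, U} ∪ {} ∪ {} = {B, J, T, U}.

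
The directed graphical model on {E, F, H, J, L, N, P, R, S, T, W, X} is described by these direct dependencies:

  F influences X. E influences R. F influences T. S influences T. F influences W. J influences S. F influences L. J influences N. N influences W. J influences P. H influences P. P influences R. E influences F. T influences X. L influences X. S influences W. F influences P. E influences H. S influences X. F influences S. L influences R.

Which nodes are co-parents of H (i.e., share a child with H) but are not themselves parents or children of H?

{F, J}

Children of H: P.
  parents(P) \ {H} = {F, J}.
Excluding nodes already adjacent to H (E, P), the co-parent-only contribution is {F, J}.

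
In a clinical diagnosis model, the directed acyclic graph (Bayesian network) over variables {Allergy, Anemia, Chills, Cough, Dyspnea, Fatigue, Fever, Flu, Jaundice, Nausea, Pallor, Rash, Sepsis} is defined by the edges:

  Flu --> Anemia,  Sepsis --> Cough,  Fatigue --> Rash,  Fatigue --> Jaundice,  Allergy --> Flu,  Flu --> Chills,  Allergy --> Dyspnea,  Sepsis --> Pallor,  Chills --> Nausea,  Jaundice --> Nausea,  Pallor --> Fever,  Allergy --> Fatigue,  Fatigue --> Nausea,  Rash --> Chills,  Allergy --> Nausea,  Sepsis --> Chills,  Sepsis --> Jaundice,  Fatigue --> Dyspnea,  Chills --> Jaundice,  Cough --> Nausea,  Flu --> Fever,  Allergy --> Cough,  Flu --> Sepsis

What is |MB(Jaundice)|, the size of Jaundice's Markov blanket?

A node's Markov blanket = Pa ∪ Ch ∪ (parents of Ch other than the node itself).
Parents of Jaundice: Chills, Fatigue, Sepsis.
Ch(Jaundice) = {Nausea}.
Other parents of Jaundice's children:
  Nausea's other parents are Allergy, Chills, Cough, Fatigue.
MB(Jaundice) = {Allergy, Chills, Cough, Fatigue, Nausea, Sepsis}, which has 6 nodes.

6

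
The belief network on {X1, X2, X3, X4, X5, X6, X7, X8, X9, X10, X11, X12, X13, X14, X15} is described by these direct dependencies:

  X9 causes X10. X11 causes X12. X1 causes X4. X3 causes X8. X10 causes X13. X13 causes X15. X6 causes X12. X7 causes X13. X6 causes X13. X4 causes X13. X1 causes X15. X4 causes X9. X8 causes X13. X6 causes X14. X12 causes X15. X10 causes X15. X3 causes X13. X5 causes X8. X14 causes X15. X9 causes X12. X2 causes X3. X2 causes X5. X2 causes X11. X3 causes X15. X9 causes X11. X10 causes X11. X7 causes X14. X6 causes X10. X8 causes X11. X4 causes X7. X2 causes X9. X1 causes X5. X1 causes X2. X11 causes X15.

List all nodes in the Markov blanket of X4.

{X1, X2, X3, X6, X7, X8, X9, X10, X13}

A node's Markov blanket = Pa ∪ Ch ∪ (parents of Ch other than the node itself).
X4's parents: X1.
Ch(X4) = {X7, X9, X13}.
For each child, the remaining parents (spouses of X4):
  X7 has no other parent.
  X9 also has parent X2.
  X13's other parents are X3, X6, X7, X8, X10.
Union: {X1} ∪ {X7, X9, X13} ∪ {X2, X3, X6, X7, X8, X10} = {X1, X2, X3, X6, X7, X8, X9, X10, X13}.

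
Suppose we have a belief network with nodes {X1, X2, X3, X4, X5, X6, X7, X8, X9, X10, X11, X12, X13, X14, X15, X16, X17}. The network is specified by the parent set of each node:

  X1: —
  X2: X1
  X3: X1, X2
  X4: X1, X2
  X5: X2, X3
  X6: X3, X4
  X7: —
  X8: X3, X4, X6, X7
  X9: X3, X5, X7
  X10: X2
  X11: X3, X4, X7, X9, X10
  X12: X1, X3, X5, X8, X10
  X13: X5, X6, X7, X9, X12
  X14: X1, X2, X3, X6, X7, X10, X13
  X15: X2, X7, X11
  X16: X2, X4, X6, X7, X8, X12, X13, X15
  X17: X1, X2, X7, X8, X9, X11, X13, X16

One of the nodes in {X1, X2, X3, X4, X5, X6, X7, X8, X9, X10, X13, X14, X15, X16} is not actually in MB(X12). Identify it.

X14

X12's children: X13, X16.
Parents of X12: X1, X3, X5, X8, X10.
Parents of each child, excluding X12:
  X13: X5, X6, X7, X9
  X16: X2, X4, X6, X7, X8, X13, X15
MB(X12) = {X1, X2, X3, X4, X5, X6, X7, X8, X9, X10, X13, X15, X16}.
X14 is neither a parent, child, nor co-parent of X12, so it does not belong.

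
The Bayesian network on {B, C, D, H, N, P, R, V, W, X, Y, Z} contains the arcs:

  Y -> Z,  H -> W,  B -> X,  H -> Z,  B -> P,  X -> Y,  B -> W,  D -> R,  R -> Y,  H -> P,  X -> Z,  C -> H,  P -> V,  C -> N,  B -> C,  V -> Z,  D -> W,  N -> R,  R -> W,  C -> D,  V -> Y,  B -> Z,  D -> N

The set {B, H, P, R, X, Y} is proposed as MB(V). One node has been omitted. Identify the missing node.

Z

Children of V: Y, Z.
V has parent P.
For each child, the remaining parents (spouses of V):
  Y's other parents are R, X.
  Z also has parents B, H, X, Y.
MB(V) = {B, H, P, R, X, Y, Z}.
Comparing with the claimed set, Z is missing.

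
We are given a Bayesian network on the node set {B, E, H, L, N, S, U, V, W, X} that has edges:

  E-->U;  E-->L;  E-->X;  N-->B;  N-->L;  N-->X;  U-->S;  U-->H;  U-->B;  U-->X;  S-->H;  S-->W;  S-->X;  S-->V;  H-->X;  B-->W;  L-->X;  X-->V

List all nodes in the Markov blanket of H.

The Markov blanket of a node is its parents, its children, and the other parents of its children.
H's parents: S, U.
Ch(H) = {X}.
Co-parents of H (other parents of its children):
  X's other parents are E, L, N, S, U.
MB(H) = {E, L, N, S, U, X}.

{E, L, N, S, U, X}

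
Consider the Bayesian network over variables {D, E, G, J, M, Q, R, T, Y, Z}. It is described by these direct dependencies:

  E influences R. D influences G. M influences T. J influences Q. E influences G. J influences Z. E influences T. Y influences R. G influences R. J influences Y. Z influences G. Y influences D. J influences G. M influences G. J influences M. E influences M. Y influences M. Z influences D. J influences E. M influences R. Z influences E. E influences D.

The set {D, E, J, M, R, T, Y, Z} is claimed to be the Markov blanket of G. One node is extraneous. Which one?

Recall MB(v) = parents ∪ children ∪ spouses, where spouses are the other parents of v's children.
Pa(G) = {D, E, J, M, Z}.
G's children: R.
Parents of each child, excluding G:
  parents(R) \ {G} = {E, M, Y}.
MB(G) = {D, E, J, M, R, Y, Z}.
T is neither a parent, child, nor co-parent of G, so it does not belong.

T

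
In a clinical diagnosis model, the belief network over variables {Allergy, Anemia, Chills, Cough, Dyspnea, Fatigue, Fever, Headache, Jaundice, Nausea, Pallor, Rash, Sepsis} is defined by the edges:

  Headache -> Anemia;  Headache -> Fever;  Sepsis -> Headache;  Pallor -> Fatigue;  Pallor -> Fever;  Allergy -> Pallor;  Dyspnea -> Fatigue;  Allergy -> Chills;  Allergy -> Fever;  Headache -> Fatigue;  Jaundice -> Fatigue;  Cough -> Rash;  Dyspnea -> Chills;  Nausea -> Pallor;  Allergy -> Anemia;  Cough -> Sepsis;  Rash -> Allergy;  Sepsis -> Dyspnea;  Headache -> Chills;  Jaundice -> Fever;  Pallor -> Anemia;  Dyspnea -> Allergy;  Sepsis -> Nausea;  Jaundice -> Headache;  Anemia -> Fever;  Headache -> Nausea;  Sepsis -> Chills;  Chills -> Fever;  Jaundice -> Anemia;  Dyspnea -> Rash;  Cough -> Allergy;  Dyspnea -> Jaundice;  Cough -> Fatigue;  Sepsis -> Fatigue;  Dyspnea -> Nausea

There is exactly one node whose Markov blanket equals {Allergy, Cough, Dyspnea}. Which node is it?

The target node must have every member of {Allergy, Cough, Dyspnea} as a parent, child, or co-parent, and no others.
Parents of Rash: Cough, Dyspnea; children: Allergy; co-parents: Cough, Dyspnea.
These exactly cover the given set, so the node is Rash.

Rash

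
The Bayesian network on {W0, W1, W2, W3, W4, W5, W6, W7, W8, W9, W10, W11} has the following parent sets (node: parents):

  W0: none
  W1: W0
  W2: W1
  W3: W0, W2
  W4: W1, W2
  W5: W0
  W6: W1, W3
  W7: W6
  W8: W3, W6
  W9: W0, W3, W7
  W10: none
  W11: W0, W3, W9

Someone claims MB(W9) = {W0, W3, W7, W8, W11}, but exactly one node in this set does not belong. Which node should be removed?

Recall MB(v) = parents ∪ children ∪ spouses, where spouses are the other parents of v's children.
W9 has parents W0, W3, W7.
W9's children: W11.
Co-parents of W9 (other parents of its children):
  W11's other parents are W0, W3.
MB(W9) = {W0, W3, W7, W11}.
W8 is neither a parent, child, nor co-parent of W9, so it does not belong.

W8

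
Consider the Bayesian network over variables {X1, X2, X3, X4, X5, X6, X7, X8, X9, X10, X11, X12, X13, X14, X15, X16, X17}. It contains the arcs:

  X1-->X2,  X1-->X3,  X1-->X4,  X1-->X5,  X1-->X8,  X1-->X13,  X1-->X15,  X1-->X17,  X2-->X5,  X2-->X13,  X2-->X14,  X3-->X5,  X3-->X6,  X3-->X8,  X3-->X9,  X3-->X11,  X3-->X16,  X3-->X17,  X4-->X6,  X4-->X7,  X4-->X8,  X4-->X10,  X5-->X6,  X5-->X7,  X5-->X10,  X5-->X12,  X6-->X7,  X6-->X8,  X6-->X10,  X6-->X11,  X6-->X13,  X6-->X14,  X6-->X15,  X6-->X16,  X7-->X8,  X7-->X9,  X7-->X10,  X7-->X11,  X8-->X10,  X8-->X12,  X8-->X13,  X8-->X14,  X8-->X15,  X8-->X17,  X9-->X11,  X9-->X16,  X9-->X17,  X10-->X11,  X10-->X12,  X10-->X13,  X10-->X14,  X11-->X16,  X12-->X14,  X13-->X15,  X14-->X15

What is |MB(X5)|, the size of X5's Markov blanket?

By definition, MB(X5) is built from X5's parents, X5's children, and the co-parents of X5.
X5's parents: X1, X2, X3.
X5's children: X6, X7, X10, X12.
Parents of each child, excluding X5:
  X6's other parents are X3, X4.
  parents(X7) \ {X5} = {X4, X6}.
  parents(X10) \ {X5} = {X4, X6, X7, X8}.
  X12 also has parents X8, X10.
MB(X5) = {X1, X2, X3, X4, X6, X7, X8, X10, X12}, which has 9 nodes.

9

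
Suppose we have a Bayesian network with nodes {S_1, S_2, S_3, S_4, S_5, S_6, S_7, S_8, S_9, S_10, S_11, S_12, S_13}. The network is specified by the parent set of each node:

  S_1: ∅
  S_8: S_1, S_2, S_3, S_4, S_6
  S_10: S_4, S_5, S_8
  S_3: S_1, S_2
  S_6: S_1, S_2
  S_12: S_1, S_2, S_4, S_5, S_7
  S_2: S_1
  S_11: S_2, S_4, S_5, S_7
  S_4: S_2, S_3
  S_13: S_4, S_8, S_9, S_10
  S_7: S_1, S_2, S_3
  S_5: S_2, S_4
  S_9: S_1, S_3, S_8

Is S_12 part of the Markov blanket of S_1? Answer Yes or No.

Yes

S_12 is a child of S_1.
So S_12 ∈ MB(S_1).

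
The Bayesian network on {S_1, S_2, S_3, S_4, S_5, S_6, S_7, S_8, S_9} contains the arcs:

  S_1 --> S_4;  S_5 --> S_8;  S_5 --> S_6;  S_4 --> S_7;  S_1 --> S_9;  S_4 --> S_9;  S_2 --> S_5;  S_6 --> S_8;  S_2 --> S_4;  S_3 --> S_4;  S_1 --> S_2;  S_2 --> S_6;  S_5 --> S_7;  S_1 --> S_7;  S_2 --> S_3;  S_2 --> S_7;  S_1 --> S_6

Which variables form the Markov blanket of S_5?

By definition, MB(S_5) is built from S_5's parents, S_5's children, and the co-parents of S_5.
Pa(S_5) = {S_2}.
S_5 has children S_6, S_7, S_8.
Parents of each child, excluding S_5:
  S_6: S_1, S_2
  S_7: S_1, S_2, S_4
  S_8: S_6
So the Markov blanket of S_5 is {S_1, S_2, S_4, S_6, S_7, S_8}.

{S_1, S_2, S_4, S_6, S_7, S_8}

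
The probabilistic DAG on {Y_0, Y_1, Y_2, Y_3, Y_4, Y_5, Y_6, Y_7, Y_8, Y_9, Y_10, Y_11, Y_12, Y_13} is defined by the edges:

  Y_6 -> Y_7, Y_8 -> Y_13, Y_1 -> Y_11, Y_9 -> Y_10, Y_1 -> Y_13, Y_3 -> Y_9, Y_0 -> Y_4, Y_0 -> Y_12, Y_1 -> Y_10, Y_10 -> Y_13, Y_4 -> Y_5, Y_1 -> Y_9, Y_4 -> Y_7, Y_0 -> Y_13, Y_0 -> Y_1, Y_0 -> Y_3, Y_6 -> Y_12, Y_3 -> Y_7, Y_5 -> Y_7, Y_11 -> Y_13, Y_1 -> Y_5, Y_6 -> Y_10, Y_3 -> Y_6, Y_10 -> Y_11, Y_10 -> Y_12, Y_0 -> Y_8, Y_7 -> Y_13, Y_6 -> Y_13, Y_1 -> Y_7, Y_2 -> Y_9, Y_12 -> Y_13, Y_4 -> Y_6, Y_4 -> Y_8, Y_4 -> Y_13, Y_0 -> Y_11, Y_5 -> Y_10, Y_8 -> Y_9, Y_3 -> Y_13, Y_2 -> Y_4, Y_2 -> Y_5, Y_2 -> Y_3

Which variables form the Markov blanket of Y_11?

{Y_0, Y_1, Y_3, Y_4, Y_6, Y_7, Y_8, Y_10, Y_12, Y_13}

Parents of Y_11: Y_0, Y_1, Y_10.
Y_11's children: Y_13.
Other parents of Y_11's children:
  Y_13's other parents are Y_0, Y_1, Y_3, Y_4, Y_6, Y_7, Y_8, Y_10, Y_12.
So the Markov blanket of Y_11 is {Y_0, Y_1, Y_3, Y_4, Y_6, Y_7, Y_8, Y_10, Y_12, Y_13}.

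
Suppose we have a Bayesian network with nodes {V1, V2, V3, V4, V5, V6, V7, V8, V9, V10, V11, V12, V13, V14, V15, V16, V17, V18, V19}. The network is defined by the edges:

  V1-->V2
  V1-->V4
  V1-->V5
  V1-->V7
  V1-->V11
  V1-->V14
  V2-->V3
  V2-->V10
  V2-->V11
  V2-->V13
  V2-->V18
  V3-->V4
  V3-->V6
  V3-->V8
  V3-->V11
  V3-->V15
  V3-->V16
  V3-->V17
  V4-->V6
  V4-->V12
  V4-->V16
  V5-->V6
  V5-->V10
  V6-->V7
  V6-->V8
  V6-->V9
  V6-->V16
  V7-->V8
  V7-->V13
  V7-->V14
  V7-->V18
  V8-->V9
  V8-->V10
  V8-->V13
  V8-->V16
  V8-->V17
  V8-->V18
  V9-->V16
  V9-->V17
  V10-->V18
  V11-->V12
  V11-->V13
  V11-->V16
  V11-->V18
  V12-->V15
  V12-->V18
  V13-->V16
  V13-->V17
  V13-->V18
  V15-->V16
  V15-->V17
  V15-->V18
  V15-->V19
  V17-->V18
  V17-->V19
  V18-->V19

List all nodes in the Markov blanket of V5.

V5 has parent V1.
V5's children: V6, V10.
Parents of each child, excluding V5:
  V6's other parents are V3, V4.
  parents(V10) \ {V5} = {V2, V8}.
So the Markov blanket of V5 is {V1, V2, V3, V4, V6, V8, V10}.

{V1, V2, V3, V4, V6, V8, V10}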